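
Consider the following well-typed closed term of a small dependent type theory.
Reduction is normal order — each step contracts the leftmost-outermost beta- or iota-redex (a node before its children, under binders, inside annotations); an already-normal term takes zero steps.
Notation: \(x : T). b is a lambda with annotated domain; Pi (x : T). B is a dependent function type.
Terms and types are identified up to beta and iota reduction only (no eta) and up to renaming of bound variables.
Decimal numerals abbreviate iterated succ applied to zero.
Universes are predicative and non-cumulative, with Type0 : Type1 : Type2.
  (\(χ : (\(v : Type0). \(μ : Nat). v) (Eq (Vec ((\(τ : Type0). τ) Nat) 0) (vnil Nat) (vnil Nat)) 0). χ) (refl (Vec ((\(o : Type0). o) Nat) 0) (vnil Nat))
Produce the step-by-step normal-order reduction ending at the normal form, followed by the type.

normal-order reduction:
  (\(χ : (\(v : Type0). \(μ : Nat). v) (Eq (Vec ((\(τ : Type0). τ) Nat) 0) (vnil Nat) (vnil Nat)) 0). χ) (refl (Vec ((\(o : Type0). o) Nat) 0) (vnil Nat))
  ~> refl (Vec ((\(χ : Type0). χ) Nat) 0) (vnil Nat)
  ~> refl (Vec Nat 0) (vnil Nat)
inferred type:
  Eq (Vec Nat 0) (vnil Nat) (vnil Nat)


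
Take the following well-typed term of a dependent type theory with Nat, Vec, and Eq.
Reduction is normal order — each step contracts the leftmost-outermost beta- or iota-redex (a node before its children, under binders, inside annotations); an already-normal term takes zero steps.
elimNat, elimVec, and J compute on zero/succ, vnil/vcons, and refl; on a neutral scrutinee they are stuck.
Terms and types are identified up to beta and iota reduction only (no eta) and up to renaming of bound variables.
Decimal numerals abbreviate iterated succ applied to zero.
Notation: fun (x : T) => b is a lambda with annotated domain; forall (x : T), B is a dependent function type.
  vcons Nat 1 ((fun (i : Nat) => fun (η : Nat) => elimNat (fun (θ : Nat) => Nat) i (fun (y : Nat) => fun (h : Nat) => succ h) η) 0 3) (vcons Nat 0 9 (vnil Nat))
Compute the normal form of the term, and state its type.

resulting normal form:
  vcons Nat 1 3 (vcons Nat 0 9 (vnil Nat))
inferred type:
  Vec Nat 2


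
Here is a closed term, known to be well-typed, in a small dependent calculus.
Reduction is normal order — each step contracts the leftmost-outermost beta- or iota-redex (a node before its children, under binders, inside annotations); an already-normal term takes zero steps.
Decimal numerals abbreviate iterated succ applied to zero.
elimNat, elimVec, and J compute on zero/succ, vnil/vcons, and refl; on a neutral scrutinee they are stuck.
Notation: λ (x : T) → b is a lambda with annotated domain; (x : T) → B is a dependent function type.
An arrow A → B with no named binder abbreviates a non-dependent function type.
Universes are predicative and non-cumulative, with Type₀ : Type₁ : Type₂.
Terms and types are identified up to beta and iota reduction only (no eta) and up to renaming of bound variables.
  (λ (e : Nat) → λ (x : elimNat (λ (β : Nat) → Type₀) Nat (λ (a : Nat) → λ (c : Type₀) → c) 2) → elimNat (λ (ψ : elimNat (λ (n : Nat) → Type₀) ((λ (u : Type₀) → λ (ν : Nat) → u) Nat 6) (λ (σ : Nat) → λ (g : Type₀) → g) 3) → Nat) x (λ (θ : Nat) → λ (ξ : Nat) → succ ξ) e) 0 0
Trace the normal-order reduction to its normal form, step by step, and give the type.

reduction (normal order):
  (λ (e : Nat) → λ (x : elimNat (λ (β : Nat) → Type₀) Nat (λ (a : Nat) → λ (c : Type₀) → c) 2) → elimNat (λ (ψ : elimNat (λ (n : Nat) → Type₀) ((λ (u : Type₀) → λ (ν : Nat) → u) Nat 6) (λ (σ : Nat) → λ (g : Type₀) → g) 3) → Nat) x (λ (θ : Nat) → λ (ξ : Nat) → succ ξ) e) 0 0
  ~> (λ (e : elimNat (λ (x : Nat) → Type₀) Nat (λ (β : Nat) → λ (a : Type₀) → a) 2) → elimNat (λ (c : elimNat (λ (ψ : Nat) → Type₀) ((λ (n : Type₀) → λ (u : Nat) → n) Nat 6) (λ (ν : Nat) → λ (σ : Type₀) → σ) 3) → Nat) e (λ (g : Nat) → λ (θ : Nat) → succ θ) 0) 0
  ~> elimNat (λ (e : elimNat (λ (x : Nat) → Type₀) ((λ (β : Type₀) → λ (a : Nat) → β) Nat 6) (λ (c : Nat) → λ (ψ : Type₀) → ψ) 3) → Nat) 0 (λ (n : Nat) → λ (u : Nat) → succ u) 0
  ~> 0
the term's type:
  Nat


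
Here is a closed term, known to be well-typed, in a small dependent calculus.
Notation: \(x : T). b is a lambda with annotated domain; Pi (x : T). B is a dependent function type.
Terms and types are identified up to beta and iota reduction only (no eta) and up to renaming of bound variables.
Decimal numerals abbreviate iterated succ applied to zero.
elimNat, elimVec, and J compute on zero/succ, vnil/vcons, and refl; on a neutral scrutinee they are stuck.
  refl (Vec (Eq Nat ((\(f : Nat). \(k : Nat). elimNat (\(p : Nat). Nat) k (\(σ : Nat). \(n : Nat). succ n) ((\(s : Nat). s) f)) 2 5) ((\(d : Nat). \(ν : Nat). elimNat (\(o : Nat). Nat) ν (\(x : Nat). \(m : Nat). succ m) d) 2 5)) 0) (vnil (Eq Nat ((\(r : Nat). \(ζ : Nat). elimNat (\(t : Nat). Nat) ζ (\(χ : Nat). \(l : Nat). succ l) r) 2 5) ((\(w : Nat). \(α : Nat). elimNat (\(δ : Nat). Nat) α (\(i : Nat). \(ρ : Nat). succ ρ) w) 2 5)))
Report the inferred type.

the term's type:
  Eq (Vec (Eq Nat 7 7) 0) (vnil (Eq Nat 7 7)) (vnil (Eq Nat 7 7))


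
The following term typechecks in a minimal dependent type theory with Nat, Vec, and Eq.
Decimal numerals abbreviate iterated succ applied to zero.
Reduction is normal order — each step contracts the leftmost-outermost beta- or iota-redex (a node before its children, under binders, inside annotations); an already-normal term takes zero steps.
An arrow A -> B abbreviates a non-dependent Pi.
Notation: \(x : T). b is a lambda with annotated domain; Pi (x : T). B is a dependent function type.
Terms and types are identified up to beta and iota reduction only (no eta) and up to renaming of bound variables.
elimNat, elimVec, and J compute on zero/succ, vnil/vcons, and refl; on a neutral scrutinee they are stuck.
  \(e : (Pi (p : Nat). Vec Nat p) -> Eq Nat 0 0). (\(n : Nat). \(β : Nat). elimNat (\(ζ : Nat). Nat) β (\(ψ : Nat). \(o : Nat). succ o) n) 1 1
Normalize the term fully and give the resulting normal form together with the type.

reduced normal form:
  \(e : (Pi (p : Nat). Vec Nat p) -> Eq Nat 0 0). 2
inferred type:
  ((Pi (e : Nat). Vec Nat e) -> Eq Nat 0 0) -> Nat


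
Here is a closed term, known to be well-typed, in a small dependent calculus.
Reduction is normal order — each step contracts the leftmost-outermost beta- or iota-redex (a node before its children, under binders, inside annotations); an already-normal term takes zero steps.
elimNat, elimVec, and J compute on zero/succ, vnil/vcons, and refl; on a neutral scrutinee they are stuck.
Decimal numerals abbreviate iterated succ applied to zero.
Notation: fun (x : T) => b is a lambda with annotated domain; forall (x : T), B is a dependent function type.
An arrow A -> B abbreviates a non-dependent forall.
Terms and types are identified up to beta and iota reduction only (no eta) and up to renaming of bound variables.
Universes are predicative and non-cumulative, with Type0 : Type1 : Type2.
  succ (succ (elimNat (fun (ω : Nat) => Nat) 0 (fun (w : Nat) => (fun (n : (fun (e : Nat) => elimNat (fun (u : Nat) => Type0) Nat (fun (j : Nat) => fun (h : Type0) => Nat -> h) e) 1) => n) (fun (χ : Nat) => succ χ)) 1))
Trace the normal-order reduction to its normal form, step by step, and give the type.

normal-order reduction sequence:
  succ (succ (elimNat (fun (ω : Nat) => Nat) 0 (fun (w : Nat) => (fun (n : (fun (e : Nat) => elimNat (fun (u : Nat) => Type0) Nat (fun (j : Nat) => fun (h : Type0) => Nat -> h) e) 1) => n) (fun (χ : Nat) => succ χ)) 1))
  ~> succ (succ ((fun (ω : Nat) => (fun (w : (fun (n : Nat) => elimNat (fun (e : Nat) => Type0) Nat (fun (u : Nat) => fun (j : Type0) => Nat -> j) n) 1) => w) (fun (h : Nat) => succ h)) 0 (elimNat (fun (χ : Nat) => Nat) 0 (fun (q : Nat) => (fun (ζ : (fun (f : Nat) => elimNat (fun (a : Nat) => Type0) Nat (fun (ξ : Nat) => fun (i : Type0) => Nat -> i) f) 1) => ζ) (fun (p : Nat) => succ p)) 0)))
  ~> succ (succ ((fun (ω : (fun (w : Nat) => elimNat (fun (n : Nat) => Type0) Nat (fun (e : Nat) => fun (u : Type0) => Nat -> u) w) 1) => ω) (fun (j : Nat) => succ j) (elimNat (fun (h : Nat) => Nat) 0 (fun (χ : Nat) => (fun (q : (fun (ζ : Nat) => elimNat (fun (f : Nat) => Type0) Nat (fun (a : Nat) => fun (ξ : Type0) => Nat -> ξ) ζ) 1) => q) (fun (i : Nat) => succ i)) 0)))
  ~> succ (succ ((fun (ω : Nat) => succ ω) (elimNat (fun (w : Nat) => Nat) 0 (fun (n : Nat) => (fun (e : (fun (u : Nat) => elimNat (fun (j : Nat) => Type0) Nat (fun (h : Nat) => fun (χ : Type0) => Nat -> χ) u) 1) => e) (fun (q : Nat) => succ q)) 0)))
  ~> succ (succ (succ (elimNat (fun (ω : Nat) => Nat) 0 (fun (w : Nat) => (fun (n : (fun (e : Nat) => elimNat (fun (u : Nat) => Type0) Nat (fun (j : Nat) => fun (h : Type0) => Nat -> h) e) 1) => n) (fun (χ : Nat) => succ χ)) 0)))
  ~> 3
the term's type:
  Nat


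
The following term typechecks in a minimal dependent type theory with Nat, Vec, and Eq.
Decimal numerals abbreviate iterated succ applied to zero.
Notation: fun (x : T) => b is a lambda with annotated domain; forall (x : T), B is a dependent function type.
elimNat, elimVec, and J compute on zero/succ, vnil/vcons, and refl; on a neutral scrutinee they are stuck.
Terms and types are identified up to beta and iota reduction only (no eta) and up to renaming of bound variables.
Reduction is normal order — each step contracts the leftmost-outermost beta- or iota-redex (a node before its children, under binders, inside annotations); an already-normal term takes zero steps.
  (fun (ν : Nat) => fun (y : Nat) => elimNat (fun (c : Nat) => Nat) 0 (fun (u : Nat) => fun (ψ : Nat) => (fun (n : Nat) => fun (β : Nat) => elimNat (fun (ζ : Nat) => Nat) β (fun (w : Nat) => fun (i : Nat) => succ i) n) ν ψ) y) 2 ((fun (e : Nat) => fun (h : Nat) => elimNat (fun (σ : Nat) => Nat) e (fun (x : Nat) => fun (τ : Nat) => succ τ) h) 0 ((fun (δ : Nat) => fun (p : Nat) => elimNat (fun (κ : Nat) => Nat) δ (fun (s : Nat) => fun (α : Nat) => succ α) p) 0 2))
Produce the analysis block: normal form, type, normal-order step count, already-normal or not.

reduced normal form:
  4
type:
  Nat
steps to reach normal form (normal order): 36
started in normal form: no
first contracted redex: a beta-redex


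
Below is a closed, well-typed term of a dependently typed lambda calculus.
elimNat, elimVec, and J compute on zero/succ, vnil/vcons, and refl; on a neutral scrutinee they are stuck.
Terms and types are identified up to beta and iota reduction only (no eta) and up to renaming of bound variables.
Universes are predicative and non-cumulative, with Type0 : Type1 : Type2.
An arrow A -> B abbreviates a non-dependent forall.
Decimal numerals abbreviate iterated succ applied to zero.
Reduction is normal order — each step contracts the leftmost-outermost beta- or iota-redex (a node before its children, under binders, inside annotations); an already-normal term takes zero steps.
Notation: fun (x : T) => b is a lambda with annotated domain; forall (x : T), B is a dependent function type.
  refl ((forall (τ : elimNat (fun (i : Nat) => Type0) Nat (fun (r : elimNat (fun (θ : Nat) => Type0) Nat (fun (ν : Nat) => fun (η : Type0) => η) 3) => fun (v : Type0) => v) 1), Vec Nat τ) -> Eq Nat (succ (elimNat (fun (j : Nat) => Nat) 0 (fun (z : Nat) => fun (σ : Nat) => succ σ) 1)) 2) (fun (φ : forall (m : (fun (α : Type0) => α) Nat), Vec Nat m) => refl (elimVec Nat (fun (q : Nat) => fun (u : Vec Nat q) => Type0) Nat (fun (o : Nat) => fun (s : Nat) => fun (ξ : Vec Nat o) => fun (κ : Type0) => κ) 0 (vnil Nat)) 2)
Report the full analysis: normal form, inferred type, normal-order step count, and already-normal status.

normal form:
  refl ((forall (τ : Nat), Vec Nat τ) -> Eq Nat 2 2) (fun (i : forall (r : Nat), Vec Nat r) => refl Nat 2)
inferred type:
  Eq ((forall (τ : Nat), Vec Nat τ) -> Eq Nat 2 2) (fun (i : forall (r : Nat), Vec Nat r) => refl Nat 2) (fun (θ : forall (ν : Nat), Vec Nat ν) => refl Nat 2)
normal-order step count: 10
started in normal form: no
first redex: an elimNat iota-redex


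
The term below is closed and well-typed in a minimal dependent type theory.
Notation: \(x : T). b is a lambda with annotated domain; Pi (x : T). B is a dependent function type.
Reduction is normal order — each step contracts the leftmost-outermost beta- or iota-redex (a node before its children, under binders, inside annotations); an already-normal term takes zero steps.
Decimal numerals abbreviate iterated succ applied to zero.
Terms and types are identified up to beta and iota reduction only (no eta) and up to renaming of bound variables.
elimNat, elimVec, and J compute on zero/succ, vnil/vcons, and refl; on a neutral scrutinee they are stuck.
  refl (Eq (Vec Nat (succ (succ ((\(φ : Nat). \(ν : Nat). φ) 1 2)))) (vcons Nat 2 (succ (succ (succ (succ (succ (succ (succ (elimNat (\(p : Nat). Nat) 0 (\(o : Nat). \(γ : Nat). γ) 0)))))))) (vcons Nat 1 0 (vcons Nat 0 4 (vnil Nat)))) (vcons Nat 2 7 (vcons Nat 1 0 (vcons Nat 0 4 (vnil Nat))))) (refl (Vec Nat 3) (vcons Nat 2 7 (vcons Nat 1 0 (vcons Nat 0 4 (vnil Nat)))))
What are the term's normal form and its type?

resulting normal form:
  refl (Eq (Vec Nat 3) (vcons Nat 2 7 (vcons Nat 1 0 (vcons Nat 0 4 (vnil Nat)))) (vcons Nat 2 7 (vcons Nat 1 0 (vcons Nat 0 4 (vnil Nat))))) (refl (Vec Nat 3) (vcons Nat 2 7 (vcons Nat 1 0 (vcons Nat 0 4 (vnil Nat)))))
type:
  Eq (Eq (Vec Nat 3) (vcons Nat 2 7 (vcons Nat 1 0 (vcons Nat 0 4 (vnil Nat)))) (vcons Nat 2 7 (vcons Nat 1 0 (vcons Nat 0 4 (vnil Nat))))) (refl (Vec Nat 3) (vcons Nat 2 7 (vcons Nat 1 0 (vcons Nat 0 4 (vnil Nat))))) (refl (Vec Nat 3) (vcons Nat 2 7 (vcons Nat 1 0 (vcons Nat 0 4 (vnil Nat)))))


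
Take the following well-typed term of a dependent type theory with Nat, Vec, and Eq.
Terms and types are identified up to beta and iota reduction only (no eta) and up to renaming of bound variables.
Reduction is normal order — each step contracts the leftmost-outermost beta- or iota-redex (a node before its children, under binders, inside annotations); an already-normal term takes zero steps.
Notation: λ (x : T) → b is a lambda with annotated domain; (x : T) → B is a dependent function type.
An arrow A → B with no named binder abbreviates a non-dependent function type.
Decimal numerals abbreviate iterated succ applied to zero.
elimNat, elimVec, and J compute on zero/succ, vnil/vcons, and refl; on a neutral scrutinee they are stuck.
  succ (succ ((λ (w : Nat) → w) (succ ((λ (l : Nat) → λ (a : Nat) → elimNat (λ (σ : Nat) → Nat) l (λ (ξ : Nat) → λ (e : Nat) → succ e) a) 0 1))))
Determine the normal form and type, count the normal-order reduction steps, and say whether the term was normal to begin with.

reduced normal form:
  4
the term's type:
  Nat
reduction steps (normal order): 7
already normal: no
first redex: a beta-redex


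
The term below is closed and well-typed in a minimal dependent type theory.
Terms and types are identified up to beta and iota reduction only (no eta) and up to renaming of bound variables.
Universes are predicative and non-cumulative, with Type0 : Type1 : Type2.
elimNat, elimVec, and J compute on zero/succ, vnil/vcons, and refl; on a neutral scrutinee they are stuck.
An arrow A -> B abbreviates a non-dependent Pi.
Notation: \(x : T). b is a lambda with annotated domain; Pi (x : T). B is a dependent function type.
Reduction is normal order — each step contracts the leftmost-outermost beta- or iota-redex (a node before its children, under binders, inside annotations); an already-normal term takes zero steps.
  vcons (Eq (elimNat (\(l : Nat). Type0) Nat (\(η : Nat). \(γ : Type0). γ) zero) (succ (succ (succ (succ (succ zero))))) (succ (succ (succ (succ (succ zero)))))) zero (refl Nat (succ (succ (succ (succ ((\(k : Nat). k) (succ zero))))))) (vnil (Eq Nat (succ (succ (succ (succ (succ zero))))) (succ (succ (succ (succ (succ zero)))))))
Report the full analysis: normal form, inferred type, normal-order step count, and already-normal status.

resulting normal form:
  vcons (Eq Nat (succ (succ (succ (succ (succ zero))))) (succ (succ (succ (succ (succ zero)))))) zero (refl Nat (succ (succ (succ (succ (succ zero)))))) (vnil (Eq Nat (succ (succ (succ (succ (succ zero))))) (succ (succ (succ (succ (succ zero)))))))
the term's type:
  Vec (Eq Nat (succ (succ (succ (succ (succ zero))))) (succ (succ (succ (succ (succ zero)))))) (succ zero)
reduction steps (normal order): 2
started in normal form: no
first contracted redex: an elimNat iota-redex


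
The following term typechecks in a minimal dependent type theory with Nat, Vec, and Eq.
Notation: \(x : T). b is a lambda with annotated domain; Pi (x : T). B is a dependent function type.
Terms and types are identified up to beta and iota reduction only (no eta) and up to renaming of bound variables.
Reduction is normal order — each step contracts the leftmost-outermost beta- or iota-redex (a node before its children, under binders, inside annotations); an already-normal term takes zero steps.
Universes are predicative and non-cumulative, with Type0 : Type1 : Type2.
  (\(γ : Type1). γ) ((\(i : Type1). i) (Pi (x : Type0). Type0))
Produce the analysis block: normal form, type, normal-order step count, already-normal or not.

resulting normal form:
  Pi (γ : Type0). Type0
type:
  Type1
reduction steps (normal order): 2
already normal: no
first contracted redex: a beta-redex


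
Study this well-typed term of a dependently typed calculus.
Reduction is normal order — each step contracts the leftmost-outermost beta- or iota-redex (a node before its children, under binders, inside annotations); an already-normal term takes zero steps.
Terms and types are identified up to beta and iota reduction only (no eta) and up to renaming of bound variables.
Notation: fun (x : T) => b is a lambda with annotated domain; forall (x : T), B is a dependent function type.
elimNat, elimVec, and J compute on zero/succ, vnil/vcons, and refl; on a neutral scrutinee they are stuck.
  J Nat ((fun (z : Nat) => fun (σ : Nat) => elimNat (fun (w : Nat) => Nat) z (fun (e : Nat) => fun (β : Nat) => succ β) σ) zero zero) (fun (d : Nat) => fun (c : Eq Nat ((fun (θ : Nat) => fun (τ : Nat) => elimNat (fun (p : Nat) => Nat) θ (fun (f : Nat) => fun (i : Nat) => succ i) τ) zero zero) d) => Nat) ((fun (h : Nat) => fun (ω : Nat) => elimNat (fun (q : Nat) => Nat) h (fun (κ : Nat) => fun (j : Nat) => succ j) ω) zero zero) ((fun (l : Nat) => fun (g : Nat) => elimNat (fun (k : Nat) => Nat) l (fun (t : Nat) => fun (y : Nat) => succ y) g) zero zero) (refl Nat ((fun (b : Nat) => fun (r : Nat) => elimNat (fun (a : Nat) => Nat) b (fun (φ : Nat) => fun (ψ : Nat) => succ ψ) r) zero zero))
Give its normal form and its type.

normal form:
  zero
inferred type:
  Nat
observation: normalization takes exactly 4 steps under the normal-order strategy.


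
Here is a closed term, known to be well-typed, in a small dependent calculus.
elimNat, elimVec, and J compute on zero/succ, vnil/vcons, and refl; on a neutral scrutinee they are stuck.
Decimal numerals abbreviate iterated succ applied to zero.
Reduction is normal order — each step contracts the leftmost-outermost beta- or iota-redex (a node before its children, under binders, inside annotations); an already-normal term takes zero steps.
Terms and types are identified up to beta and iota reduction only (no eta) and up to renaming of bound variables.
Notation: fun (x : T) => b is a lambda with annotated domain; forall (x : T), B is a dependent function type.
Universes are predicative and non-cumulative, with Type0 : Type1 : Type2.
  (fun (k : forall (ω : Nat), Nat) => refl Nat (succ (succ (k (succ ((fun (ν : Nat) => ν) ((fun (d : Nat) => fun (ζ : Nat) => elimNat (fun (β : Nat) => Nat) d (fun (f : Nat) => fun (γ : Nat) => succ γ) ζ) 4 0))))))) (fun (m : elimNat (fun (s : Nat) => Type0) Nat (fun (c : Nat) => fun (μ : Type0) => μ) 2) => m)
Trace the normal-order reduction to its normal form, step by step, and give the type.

normal-order reduction sequence:
  (fun (k : forall (ω : Nat), Nat) => refl Nat (succ (succ (k (succ ((fun (ν : Nat) => ν) ((fun (d : Nat) => fun (ζ : Nat) => elimNat (fun (β : Nat) => Nat) d (fun (f : Nat) => fun (γ : Nat) => succ γ) ζ) 4 0))))))) (fun (m : elimNat (fun (s : Nat) => Type0) Nat (fun (c : Nat) => fun (μ : Type0) => μ) 2) => m)
  ~> refl Nat (succ (succ ((fun (k : elimNat (fun (ω : Nat) => Type0) Nat (fun (ν : Nat) => fun (d : Type0) => d) 2) => k) (succ ((fun (ζ : Nat) => ζ) ((fun (β : Nat) => fun (f : Nat) => elimNat (fun (γ : Nat) => Nat) β (fun (m : Nat) => fun (s : Nat) => succ s) f) 4 0))))))
  ~> refl Nat (succ (succ (succ ((fun (k : Nat) => k) ((fun (ω : Nat) => fun (ν : Nat) => elimNat (fun (d : Nat) => Nat) ω (fun (ζ : Nat) => fun (β : Nat) => succ β) ν) 4 0)))))
  ~> refl Nat (succ (succ (succ ((fun (k : Nat) => fun (ω : Nat) => elimNat (fun (ν : Nat) => Nat) k (fun (d : Nat) => fun (ζ : Nat) => succ ζ) ω) 4 0))))
  ~> refl Nat (succ (succ (succ ((fun (k : Nat) => elimNat (fun (ω : Nat) => Nat) 4 (fun (ν : Nat) => fun (d : Nat) => succ d) k) 0))))
  ~> refl Nat (succ (succ (succ (elimNat (fun (k : Nat) => Nat) 4 (fun (ω : Nat) => fun (ν : Nat) => succ ν) 0))))
  ~> refl Nat 7
type:
  Eq Nat 7 7


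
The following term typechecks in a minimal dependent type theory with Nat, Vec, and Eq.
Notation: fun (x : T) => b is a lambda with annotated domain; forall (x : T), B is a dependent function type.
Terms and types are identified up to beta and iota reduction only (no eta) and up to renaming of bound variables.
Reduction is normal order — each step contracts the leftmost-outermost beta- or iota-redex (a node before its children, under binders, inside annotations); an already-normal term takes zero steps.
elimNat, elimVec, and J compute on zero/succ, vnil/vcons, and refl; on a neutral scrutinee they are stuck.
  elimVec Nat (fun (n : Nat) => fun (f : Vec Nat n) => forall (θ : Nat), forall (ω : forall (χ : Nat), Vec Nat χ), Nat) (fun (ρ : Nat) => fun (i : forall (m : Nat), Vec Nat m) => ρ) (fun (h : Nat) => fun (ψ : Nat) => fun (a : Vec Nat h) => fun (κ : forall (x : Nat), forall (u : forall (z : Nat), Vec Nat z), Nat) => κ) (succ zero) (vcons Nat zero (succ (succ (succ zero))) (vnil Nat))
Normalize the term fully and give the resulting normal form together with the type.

resulting normal form:
  fun (n : Nat) => fun (f : forall (θ : Nat), Vec Nat θ) => n
inferred type:
  forall (n : Nat), forall (f : forall (θ : Nat), Vec Nat θ), Nat
observation: 6 normal-order steps normalize the term, beginning with an elimVec iota-redex.


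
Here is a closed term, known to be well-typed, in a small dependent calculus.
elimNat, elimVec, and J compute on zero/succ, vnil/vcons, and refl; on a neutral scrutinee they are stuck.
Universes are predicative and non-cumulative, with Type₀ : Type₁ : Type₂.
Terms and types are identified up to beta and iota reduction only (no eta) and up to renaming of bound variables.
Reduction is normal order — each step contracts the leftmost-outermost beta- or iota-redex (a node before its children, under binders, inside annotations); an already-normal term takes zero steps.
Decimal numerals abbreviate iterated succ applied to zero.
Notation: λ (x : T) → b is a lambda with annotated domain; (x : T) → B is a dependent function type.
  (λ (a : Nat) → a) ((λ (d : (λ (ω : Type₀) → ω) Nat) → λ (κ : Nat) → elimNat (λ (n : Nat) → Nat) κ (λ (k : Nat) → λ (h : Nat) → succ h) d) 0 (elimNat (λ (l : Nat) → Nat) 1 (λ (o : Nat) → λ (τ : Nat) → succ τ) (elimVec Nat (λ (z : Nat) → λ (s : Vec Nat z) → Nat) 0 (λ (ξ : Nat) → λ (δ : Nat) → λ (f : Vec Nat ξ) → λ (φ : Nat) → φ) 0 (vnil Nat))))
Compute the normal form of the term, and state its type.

reduced normal form:
  1
the term's type:
  Nat


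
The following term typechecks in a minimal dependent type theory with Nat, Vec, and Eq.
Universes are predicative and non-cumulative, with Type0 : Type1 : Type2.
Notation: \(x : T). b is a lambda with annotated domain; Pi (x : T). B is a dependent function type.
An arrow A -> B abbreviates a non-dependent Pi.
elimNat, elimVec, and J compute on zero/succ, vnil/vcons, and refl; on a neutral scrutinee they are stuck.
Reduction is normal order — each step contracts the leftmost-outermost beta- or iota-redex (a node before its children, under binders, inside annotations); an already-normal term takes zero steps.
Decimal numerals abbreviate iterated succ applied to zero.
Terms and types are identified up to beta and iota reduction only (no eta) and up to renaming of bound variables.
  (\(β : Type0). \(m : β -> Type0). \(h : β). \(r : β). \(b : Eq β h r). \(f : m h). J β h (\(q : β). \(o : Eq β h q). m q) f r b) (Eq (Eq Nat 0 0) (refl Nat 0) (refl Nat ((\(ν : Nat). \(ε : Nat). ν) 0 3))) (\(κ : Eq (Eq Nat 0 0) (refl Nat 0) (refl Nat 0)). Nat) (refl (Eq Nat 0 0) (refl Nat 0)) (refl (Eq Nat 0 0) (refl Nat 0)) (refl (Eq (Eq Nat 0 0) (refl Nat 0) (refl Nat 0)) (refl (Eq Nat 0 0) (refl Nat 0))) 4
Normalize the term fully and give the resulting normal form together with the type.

reduced normal form:
  4
inferred type:
  Nat
observation: contracting a beta-redex first, the term normalizes in 7 steps.


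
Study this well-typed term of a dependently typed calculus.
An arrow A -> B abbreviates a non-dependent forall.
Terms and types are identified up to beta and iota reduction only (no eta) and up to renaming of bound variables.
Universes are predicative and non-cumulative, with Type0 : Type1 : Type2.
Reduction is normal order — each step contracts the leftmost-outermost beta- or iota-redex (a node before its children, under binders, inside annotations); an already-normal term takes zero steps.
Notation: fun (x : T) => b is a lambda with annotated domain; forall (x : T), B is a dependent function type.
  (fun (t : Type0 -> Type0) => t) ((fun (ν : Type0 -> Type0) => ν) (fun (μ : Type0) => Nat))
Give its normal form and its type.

reduced normal form:
  fun (t : Type0) => Nat
the term's type:
  Type0 -> Type0
observation: contracting a beta-redex first, the term normalizes in 2 steps.


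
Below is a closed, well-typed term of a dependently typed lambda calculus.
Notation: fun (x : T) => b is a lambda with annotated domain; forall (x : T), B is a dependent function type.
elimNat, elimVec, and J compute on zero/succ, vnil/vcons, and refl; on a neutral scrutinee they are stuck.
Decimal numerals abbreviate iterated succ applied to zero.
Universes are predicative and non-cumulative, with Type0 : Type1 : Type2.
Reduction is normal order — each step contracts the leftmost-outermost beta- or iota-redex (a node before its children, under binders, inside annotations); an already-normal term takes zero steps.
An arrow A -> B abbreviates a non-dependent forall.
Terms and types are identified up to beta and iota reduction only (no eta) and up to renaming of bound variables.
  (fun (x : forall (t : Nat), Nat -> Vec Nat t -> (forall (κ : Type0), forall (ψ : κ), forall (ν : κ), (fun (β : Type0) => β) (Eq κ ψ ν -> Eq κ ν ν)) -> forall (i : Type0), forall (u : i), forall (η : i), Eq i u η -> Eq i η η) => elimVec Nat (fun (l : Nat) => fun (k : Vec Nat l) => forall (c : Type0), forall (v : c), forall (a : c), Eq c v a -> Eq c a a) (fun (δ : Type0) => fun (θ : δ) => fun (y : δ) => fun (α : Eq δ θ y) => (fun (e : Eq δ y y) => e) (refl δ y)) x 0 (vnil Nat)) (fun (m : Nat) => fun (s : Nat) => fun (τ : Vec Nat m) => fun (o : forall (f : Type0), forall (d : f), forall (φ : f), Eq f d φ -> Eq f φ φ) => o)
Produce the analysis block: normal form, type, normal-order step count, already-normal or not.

reduced normal form:
  fun (x : Type0) => fun (t : x) => fun (κ : x) => fun (ψ : Eq x t κ) => refl x κ
type:
  forall (x : Type0), forall (t : x), forall (κ : x), Eq x t κ -> Eq x κ κ
steps to reach normal form (normal order): 3
started in normal form: no
first redex: a beta-redex


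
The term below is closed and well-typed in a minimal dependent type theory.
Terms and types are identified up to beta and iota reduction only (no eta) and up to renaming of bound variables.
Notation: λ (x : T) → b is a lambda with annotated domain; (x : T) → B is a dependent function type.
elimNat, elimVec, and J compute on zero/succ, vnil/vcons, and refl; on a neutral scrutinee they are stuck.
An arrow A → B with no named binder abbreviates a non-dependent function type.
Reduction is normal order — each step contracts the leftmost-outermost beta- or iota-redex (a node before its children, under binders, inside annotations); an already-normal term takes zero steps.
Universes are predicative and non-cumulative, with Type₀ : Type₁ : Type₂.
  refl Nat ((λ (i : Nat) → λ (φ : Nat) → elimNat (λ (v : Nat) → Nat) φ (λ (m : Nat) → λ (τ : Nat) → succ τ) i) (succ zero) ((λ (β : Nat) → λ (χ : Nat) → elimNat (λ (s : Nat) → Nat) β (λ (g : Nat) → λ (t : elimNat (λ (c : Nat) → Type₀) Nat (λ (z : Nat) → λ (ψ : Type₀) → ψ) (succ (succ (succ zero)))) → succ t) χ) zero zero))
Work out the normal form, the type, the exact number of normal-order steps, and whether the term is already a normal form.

reduced normal form:
  refl Nat (succ zero)
inferred type:
  Eq Nat (succ zero) (succ zero)
steps to reach normal form (normal order): 9
already normal: no
first redex: a beta-redex


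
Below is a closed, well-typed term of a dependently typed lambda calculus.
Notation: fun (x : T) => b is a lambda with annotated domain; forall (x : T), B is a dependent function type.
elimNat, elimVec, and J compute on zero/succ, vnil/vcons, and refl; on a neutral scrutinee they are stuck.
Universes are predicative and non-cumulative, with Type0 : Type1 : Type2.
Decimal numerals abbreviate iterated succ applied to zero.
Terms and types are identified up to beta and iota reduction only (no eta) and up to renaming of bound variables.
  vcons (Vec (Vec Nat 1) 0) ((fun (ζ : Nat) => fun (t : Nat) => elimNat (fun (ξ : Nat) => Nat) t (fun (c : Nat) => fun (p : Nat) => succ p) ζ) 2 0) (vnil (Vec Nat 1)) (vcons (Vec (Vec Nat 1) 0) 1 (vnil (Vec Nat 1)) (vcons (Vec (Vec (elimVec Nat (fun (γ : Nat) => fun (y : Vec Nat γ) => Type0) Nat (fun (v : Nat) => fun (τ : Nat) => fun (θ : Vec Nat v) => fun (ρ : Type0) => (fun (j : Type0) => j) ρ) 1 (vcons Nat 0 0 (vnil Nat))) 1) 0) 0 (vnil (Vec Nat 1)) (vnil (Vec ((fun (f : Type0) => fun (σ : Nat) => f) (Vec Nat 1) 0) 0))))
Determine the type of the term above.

inferred type:
  Vec (Vec (Vec Nat 1) 0) 3


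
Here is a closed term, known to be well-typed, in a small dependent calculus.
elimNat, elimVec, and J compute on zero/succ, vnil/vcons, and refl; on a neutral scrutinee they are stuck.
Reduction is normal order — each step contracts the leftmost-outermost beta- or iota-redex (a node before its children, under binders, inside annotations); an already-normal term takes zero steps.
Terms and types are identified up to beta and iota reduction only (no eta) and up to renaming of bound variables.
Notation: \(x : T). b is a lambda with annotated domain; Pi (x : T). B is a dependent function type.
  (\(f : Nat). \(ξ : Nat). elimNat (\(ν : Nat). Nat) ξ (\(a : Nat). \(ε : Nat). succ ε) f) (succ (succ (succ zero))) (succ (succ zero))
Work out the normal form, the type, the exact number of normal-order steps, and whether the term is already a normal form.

normal form:
  succ (succ (succ (succ (succ zero))))
type:
  Nat
normal-order step count: 12
started in normal form: no
first redex: a beta-redex


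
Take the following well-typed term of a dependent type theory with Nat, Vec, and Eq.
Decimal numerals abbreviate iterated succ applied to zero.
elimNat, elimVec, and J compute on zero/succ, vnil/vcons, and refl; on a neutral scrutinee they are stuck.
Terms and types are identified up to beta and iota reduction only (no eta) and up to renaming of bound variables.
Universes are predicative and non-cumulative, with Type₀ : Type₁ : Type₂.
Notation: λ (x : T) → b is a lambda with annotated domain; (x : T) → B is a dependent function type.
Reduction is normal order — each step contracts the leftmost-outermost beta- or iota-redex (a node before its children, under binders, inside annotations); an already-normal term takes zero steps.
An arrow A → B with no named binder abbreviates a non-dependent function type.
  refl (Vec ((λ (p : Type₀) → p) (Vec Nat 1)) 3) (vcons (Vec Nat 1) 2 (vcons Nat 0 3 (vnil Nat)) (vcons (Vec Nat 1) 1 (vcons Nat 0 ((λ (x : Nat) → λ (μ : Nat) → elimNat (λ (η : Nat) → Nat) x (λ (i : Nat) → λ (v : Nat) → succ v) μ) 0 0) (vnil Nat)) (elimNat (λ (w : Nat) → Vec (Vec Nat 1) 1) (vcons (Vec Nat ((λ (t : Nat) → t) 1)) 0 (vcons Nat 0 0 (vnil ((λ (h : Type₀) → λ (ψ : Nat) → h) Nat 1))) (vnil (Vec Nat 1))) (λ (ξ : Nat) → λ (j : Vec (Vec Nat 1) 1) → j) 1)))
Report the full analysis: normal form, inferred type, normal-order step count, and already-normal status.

resulting normal form:
  refl (Vec (Vec Nat 1) 3) (vcons (Vec Nat 1) 2 (vcons Nat 0 3 (vnil Nat)) (vcons (Vec Nat 1) 1 (vcons Nat 0 0 (vnil Nat)) (vcons (Vec Nat 1) 0 (vcons Nat 0 0 (vnil Nat)) (vnil (Vec Nat 1)))))
type:
  Eq (Vec (Vec Nat 1) 3) (vcons (Vec Nat 1) 2 (vcons Nat 0 3 (vnil Nat)) (vcons (Vec Nat 1) 1 (vcons Nat 0 0 (vnil Nat)) (vcons (Vec Nat 1) 0 (vcons Nat 0 0 (vnil Nat)) (vnil (Vec Nat 1))))) (vcons (Vec Nat 1) 2 (vcons Nat 0 3 (vnil Nat)) (vcons (Vec Nat 1) 1 (vcons Nat 0 0 (vnil Nat)) (vcons (Vec Nat 1) 0 (vcons Nat 0 0 (vnil Nat)) (vnil (Vec Nat 1)))))
reduction steps (normal order): 11
started in normal form: no
first redex: a beta-redex


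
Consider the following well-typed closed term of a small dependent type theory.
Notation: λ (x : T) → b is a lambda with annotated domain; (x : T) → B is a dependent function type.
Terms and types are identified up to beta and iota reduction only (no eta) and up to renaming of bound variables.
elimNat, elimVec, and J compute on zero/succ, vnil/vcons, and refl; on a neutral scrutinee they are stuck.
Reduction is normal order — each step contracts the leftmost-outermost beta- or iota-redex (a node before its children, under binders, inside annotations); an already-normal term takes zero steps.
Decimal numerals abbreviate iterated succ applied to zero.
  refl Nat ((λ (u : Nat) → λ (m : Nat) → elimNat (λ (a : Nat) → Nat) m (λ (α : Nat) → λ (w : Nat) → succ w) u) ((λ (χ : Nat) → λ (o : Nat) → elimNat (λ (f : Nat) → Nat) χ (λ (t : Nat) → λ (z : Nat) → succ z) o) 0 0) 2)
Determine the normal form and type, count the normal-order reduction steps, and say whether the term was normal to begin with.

normal form:
  refl Nat 2
the term's type:
  Eq Nat 2 2
steps to reach normal form (normal order): 6
term was already normal: no
first contracted redex: a beta-redex


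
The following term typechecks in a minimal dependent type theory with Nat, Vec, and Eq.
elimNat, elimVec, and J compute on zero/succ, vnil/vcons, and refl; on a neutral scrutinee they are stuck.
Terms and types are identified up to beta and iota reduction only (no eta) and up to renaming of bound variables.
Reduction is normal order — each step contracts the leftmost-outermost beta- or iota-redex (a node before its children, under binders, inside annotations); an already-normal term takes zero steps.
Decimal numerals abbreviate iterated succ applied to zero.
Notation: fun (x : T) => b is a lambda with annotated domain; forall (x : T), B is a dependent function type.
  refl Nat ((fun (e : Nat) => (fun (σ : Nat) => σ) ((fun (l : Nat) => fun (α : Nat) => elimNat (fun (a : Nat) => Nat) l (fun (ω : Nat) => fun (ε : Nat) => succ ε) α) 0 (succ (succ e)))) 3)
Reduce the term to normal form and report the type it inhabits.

resulting normal form:
  refl Nat 5
inferred type:
  Eq Nat 5 5
observation: reduction starts at a beta-redex, and 20 normal-order steps reach the normal form.


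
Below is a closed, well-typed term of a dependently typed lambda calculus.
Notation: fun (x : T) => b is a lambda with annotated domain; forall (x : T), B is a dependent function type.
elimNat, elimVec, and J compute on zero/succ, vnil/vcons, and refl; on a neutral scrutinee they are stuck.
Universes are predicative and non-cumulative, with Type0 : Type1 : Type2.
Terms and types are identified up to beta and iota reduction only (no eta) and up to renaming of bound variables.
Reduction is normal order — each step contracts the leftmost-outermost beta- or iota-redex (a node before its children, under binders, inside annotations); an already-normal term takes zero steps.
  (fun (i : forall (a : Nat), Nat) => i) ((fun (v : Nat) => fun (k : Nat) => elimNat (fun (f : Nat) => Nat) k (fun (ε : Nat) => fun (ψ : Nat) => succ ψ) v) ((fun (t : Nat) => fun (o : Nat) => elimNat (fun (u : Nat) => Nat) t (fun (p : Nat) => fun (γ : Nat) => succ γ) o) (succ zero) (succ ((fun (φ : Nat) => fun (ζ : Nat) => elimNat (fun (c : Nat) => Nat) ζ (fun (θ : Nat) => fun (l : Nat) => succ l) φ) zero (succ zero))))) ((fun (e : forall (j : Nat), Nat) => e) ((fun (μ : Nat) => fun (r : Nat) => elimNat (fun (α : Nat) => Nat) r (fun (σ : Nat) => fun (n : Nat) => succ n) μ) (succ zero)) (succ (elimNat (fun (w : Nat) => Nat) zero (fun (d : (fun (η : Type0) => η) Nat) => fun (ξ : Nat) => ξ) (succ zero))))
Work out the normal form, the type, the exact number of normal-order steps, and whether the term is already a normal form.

normal form:
  succ (succ (succ (succ (succ zero))))
inferred type:
  Nat
normal-order step count: 36
already normal: no
first redex: a beta-redex


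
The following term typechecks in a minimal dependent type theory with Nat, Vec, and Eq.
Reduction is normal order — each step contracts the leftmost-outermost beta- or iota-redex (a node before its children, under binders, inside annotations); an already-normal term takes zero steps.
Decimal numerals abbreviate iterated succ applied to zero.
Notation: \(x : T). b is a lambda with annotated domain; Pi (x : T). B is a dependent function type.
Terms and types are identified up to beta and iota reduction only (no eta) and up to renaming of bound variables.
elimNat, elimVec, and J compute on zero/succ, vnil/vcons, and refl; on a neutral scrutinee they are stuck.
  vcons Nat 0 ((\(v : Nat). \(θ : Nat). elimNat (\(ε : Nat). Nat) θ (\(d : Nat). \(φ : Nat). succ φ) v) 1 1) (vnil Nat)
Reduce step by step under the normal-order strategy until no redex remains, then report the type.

normal-order reduction sequence:
  vcons Nat 0 ((\(v : Nat). \(θ : Nat). elimNat (\(ε : Nat). Nat) θ (\(d : Nat). \(φ : Nat). succ φ) v) 1 1) (vnil Nat)
  ~> vcons Nat 0 ((\(v : Nat). elimNat (\(θ : Nat). Nat) v (\(ε : Nat). \(d : Nat). succ d) 1) 1) (vnil Nat)
  ~> vcons Nat 0 (elimNat (\(v : Nat). Nat) 1 (\(θ : Nat). \(ε : Nat). succ ε) 1) (vnil Nat)
  ~> vcons Nat 0 ((\(v : Nat). \(θ : Nat). succ θ) 0 (elimNat (\(ε : Nat). Nat) 1 (\(d : Nat). \(φ : Nat). succ φ) 0)) (vnil Nat)
  ~> vcons Nat 0 ((\(v : Nat). succ v) (elimNat (\(θ : Nat). Nat) 1 (\(ε : Nat). \(d : Nat). succ d) 0)) (vnil Nat)
  ~> vcons Nat 0 (succ (elimNat (\(v : Nat). Nat) 1 (\(θ : Nat). \(ε : Nat). succ ε) 0)) (vnil Nat)
  ~> vcons Nat 0 2 (vnil Nat)
type:
  Vec Nat 1


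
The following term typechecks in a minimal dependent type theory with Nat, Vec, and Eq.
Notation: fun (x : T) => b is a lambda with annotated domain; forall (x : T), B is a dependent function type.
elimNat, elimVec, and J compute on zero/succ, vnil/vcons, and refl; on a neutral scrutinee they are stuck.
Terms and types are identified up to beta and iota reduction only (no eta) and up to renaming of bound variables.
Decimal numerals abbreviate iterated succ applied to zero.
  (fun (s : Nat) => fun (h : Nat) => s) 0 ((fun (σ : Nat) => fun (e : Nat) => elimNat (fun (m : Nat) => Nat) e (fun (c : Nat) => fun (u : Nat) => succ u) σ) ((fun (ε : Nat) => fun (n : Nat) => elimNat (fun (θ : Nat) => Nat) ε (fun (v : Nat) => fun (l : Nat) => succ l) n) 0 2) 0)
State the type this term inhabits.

inferred type:
  Nat
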